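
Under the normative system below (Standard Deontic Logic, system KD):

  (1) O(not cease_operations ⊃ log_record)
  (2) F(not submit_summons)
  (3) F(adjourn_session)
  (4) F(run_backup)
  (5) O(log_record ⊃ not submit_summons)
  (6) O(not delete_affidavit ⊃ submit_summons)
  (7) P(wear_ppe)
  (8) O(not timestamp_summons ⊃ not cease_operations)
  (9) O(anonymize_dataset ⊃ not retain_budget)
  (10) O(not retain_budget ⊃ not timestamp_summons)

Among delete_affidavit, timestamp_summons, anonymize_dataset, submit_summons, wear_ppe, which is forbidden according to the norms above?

anonymize_dataset

Premise 2, F(not submit_summons), is equivalent to O(submit_summons).
Premise 5 is O(log_record ⊃ not submit_summons); contrapositively O(submit_summons ⊃ not log_record). Since O(submit_summons) holds, K gives O(not log_record).
Premise 1, O(not cease_operations ⊃ log_record), contraposes to O(not log_record ⊃ cease_operations); with O(not log_record) we get O(cease_operations).
Premise 8, O(not timestamp_summons ⊃ not cease_operations), contraposes to O(cease_operations ⊃ timestamp_summons); with O(cease_operations) we get O(timestamp_summons).
Premise 10, O(not retain_budget ⊃ not timestamp_summons), contraposes to O(timestamp_summons ⊃ retain_budget); with O(timestamp_summons) we get O(retain_budget).
The contrapositive of premise 9 (O(anonymize_dataset ⊃ not retain_budget)) is O(retain_budget ⊃ not anonymize_dataset), and O(retain_budget) is already established, so O(not anonymize_dataset).
So O(not anonymize_dataset) holds, i.e. anonymize_dataset is forbidden. None of the other listed options is forbidden under the premises.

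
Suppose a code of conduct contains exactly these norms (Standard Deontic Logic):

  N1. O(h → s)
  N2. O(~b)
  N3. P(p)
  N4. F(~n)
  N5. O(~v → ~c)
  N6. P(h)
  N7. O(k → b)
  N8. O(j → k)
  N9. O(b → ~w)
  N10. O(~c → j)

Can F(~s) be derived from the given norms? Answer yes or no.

Premise 1 is O(h → s), but O(h) is not derivable from the premises (the permission P(h) asserts only ~O(~h), not O(h)), so it does not yield O(s).
No other premise forces O(s). An ideal world satisfying every premise can still have ~s true, so F(~s) is not derivable.

No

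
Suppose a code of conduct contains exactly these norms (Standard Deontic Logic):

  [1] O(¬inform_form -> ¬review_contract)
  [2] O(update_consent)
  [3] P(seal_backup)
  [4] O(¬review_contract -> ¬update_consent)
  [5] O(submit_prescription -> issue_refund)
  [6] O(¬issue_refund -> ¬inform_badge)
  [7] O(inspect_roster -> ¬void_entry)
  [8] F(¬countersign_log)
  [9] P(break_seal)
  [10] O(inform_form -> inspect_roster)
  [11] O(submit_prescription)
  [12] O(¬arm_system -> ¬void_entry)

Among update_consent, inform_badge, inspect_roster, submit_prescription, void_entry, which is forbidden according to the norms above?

void_entry

Premise 2 states O(update_consent) outright.
Premise 4 is O(¬review_contract -> ¬update_consent); contrapositively O(update_consent -> review_contract). Since O(update_consent) holds, K gives O(review_contract).
Premise 1, O(¬inform_form -> ¬review_contract), contraposes to O(review_contract -> inform_form); with O(review_contract) we get O(inform_form).
Premise 10 is O(inform_form -> inspect_roster); since O(inform_form), deontic closure gives O(inspect_roster).
Premise 7 is O(inspect_roster -> ¬void_entry); since O(inspect_roster), deontic closure gives O(¬void_entry).
So O(¬void_entry) holds, i.e. void_entry is forbidden. None of the other listed options is forbidden under the premises.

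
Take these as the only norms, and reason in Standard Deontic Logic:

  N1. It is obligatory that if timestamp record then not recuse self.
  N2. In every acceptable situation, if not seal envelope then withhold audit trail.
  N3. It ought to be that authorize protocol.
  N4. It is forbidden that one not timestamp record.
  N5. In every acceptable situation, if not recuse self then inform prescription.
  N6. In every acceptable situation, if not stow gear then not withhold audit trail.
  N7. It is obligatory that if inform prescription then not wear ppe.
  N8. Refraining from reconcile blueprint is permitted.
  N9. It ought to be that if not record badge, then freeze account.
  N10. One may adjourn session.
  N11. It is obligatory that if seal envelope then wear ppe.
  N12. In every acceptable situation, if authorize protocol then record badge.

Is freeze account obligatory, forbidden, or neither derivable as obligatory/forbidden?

Neither

Premise 9 is O(¬record_badge → freeze_account), but O(¬record_badge) is not derivable from the premises, so it does not yield O(freeze_account).
No premise or chain of K-axiom applications forces O(freeze_account), and none forces O(¬freeze_account). So freeze_account is neither obligatory nor forbidden under these norms.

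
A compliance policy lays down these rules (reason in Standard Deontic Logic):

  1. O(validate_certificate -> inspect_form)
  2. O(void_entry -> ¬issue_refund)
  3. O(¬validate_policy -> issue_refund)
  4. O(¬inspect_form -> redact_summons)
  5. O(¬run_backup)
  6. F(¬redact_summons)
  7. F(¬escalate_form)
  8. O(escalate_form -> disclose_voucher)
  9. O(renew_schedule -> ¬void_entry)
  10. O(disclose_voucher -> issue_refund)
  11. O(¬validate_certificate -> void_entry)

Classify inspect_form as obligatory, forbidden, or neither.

Premise 7 is F(¬escalate_form), i.e. O(escalate_form).
With premise 8, O(escalate_form -> disclose_voucher), the K-axiom yields O(disclose_voucher).
Applying K to premise 10 (O(disclose_voucher -> issue_refund)) and O(disclose_voucher) yields O(issue_refund).
Premise 2, O(void_entry -> ¬issue_refund), contraposes to O(issue_refund -> ¬void_entry); with O(issue_refund) we get O(¬void_entry).
Premise 11 is O(¬validate_certificate -> void_entry); contrapositively O(¬void_entry -> validate_certificate). Since O(¬void_entry) holds, K gives O(validate_certificate).
With premise 1, O(validate_certificate -> inspect_form), the K-axiom yields O(inspect_form).
Premises 3, 4, 5, 6, 9 do not contribute to this derivation.
Hence inspect_form is obligatory.

Obligatory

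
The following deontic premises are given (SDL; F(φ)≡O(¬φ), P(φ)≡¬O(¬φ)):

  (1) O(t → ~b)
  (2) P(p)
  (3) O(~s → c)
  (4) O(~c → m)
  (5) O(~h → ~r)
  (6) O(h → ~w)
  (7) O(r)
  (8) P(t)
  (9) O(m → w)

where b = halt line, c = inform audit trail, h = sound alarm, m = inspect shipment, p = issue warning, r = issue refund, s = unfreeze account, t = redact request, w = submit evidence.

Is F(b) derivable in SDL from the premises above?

Premise 1 is O(t → ~b), but O(t) is not derivable from the premises (the permission P(t) asserts only ~O(~t), not O(t)), so it does not yield O(~b).
No other premise forces O(~b). An ideal world satisfying every premise can still have b true, so F(b) is not derivable.

No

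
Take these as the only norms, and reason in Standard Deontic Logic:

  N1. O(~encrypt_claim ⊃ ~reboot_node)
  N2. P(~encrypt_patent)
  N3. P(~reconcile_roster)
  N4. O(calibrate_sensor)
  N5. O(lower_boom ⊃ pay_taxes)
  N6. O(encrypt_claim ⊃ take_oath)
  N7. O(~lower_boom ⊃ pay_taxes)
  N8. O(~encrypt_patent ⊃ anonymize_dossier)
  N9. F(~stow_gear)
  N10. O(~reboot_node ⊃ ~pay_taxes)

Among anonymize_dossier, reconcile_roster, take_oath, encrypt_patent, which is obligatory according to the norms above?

take_oath

Premises 5 and 7 cover both cases: O(lower_boom ⊃ pay_taxes) and O(~lower_boom ⊃ pay_taxes). Since lower_boom ∨ ~lower_boom is a tautology, O(pay_taxes) follows.
The contrapositive of premise 10 (O(~reboot_node ⊃ ~pay_taxes)) is O(pay_taxes ⊃ reboot_node), and O(pay_taxes) is already established, so O(reboot_node).
Premise 1, O(~encrypt_claim ⊃ ~reboot_node), contraposes to O(reboot_node ⊃ encrypt_claim); with O(reboot_node) we get O(encrypt_claim).
Applying K to premise 6 (O(encrypt_claim ⊃ take_oath)) and O(encrypt_claim) yields O(take_oath).
So O(take_oath) holds — take_oath is obligatory. None of the other listed options is made obligatory by any chain of premises.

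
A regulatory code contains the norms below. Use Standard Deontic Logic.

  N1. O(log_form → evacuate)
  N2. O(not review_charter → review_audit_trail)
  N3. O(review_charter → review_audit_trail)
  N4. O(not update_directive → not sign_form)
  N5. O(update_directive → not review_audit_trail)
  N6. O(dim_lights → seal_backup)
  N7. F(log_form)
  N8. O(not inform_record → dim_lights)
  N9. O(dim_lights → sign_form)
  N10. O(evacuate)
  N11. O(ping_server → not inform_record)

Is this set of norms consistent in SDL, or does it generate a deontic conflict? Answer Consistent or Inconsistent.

Consistent

Premise 1 is O(log_form → evacuate); even if O(evacuate) held, inferring O(log_form) would be affirming the consequent — invalid.
So O(log_form) is not derivable, and the apparent clash with O(not log_form) does not arise.
A world satisfying every obligation exists (e.g. dim_lights=false, evacuate=true, inform_record=true, log_form=false, ping_server=false, review_audit_trail=true, review_charter=false, seal_backup=false, sign_form=false, update_directive=false); no atom is both obligatory and forbidden, so the set is consistent.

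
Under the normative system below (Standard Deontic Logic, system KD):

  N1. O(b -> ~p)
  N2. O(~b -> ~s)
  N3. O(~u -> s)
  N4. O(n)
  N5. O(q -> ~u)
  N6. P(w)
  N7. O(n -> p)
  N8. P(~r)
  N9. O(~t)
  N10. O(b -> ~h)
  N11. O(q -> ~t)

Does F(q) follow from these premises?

Premise 4 gives O(n).
Premise 7 is O(n -> p); since O(n), deontic closure gives O(p).
Premise 1, O(b -> ~p), contraposes to O(p -> ~b); with O(p) we get O(~b).
Premise 2 is O(~b -> ~s); since O(~b), deontic closure gives O(~s).
Premise 3 is O(~u -> s); contrapositively O(~s -> u). Since O(~s) holds, K gives O(u).
The contrapositive of premise 5 (O(q -> ~u)) is O(u -> ~q), and O(u) is already established, so O(~q).
Premises 6, 8, 9, 10, 11 do not contribute to this derivation.
So O(~q) holds, i.e. F(q). The claim follows.

Yes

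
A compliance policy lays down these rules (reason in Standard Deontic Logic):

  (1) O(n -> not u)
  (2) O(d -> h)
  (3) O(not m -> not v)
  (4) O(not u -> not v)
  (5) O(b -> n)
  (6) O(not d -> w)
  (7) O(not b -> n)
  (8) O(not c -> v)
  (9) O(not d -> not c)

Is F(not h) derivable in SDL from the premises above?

Yes

By case analysis on not b: premise 7 gives O(not b -> n) and premise 5 gives O(b -> n), so O(n) either way.
Premise 1 is O(n -> not u); since O(n), deontic closure gives O(not u).
Premise 4 is O(not u -> not v); since O(not u), deontic closure gives O(not v).
Premise 8, O(not c -> v), contraposes to O(not v -> c); with O(not v) we get O(c).
Premise 9 is O(not d -> not c); contrapositively O(c -> d). Since O(c) holds, K gives O(d).
From O(d) and premise 2, O(d -> h), we obtain O(h).
Premises 3, 6 do not contribute to this derivation.
So O(h) holds, i.e. F(not h). The claim follows.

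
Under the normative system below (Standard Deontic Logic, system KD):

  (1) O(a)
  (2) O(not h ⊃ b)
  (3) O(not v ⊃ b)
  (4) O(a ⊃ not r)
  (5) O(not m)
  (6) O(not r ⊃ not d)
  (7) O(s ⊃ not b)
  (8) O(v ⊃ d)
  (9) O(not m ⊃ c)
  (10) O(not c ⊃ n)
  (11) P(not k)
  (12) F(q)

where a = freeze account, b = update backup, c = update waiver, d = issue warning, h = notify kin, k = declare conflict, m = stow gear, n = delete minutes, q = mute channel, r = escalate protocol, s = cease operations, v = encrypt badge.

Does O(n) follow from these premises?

No

Premise 10 is O(not c ⊃ n), but O(not c) is not derivable from the premises, so it does not yield O(n).
No other premise forces O(n). An ideal world satisfying every premise can still have n false, so O(n) is not derivable.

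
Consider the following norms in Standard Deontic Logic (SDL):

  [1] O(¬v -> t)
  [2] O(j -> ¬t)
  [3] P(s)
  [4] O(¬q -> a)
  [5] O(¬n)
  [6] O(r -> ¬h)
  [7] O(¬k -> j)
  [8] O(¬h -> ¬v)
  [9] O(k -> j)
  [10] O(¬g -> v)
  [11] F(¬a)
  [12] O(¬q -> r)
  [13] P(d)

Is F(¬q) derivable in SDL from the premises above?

By case analysis on k: premise 9 gives O(k -> j) and premise 7 gives O(¬k -> j), so O(j) either way.
Applying K to premise 2 (O(j -> ¬t)) and O(j) yields O(¬t).
The contrapositive of premise 1 (O(¬v -> t)) is O(¬t -> v), and O(¬t) is already established, so O(v).
Premise 8 is O(¬h -> ¬v); contrapositively O(v -> h). Since O(v) holds, K gives O(h).
The contrapositive of premise 6 (O(r -> ¬h)) is O(h -> ¬r), and O(h) is already established, so O(¬r).
Premise 12, O(¬q -> r), contraposes to O(¬r -> q); with O(¬r) we get O(q).
Premises 3, 4, 5, 10, 11, 13 do not contribute to this derivation.
So O(q) holds, i.e. F(¬q). The claim follows.

Yes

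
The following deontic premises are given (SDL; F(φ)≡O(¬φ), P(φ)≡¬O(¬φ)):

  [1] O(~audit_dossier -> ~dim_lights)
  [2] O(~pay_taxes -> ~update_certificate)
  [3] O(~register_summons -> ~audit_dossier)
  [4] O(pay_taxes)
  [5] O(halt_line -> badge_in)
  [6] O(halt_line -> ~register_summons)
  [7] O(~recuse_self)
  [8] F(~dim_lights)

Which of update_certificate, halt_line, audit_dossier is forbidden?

halt_line

Premise 8, F(~dim_lights), is equivalent to O(dim_lights).
Premise 1, O(~audit_dossier -> ~dim_lights), contraposes to O(dim_lights -> audit_dossier); with O(dim_lights) we get O(audit_dossier).
Premise 3, O(~register_summons -> ~audit_dossier), contraposes to O(audit_dossier -> register_summons); with O(audit_dossier) we get O(register_summons).
The contrapositive of premise 6 (O(halt_line -> ~register_summons)) is O(register_summons -> ~halt_line), and O(register_summons) is already established, so O(~halt_line).
So O(~halt_line) holds, i.e. halt_line is forbidden. None of the other listed options is forbidden under the premises.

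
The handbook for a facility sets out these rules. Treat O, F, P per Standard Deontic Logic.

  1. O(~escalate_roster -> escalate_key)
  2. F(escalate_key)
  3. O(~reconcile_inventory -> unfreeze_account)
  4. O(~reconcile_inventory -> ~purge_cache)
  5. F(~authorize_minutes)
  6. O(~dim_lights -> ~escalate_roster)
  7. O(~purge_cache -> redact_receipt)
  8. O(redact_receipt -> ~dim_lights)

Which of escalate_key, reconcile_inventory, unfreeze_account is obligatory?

Premise 2 is F(escalate_key), i.e. O(~escalate_key).
Premise 1 is O(~escalate_roster -> escalate_key); contrapositively O(~escalate_key -> escalate_roster). Since O(~escalate_key) holds, K gives O(escalate_roster).
Premise 6, O(~dim_lights -> ~escalate_roster), contraposes to O(escalate_roster -> dim_lights); with O(escalate_roster) we get O(dim_lights).
Premise 8 is O(redact_receipt -> ~dim_lights); contrapositively O(dim_lights -> ~redact_receipt). Since O(dim_lights) holds, K gives O(~redact_receipt).
Premise 7, O(~purge_cache -> redact_receipt), contraposes to O(~redact_receipt -> purge_cache); with O(~redact_receipt) we get O(purge_cache).
Premise 4, O(~reconcile_inventory -> ~purge_cache), contraposes to O(purge_cache -> reconcile_inventory); with O(purge_cache) we get O(reconcile_inventory).
So O(reconcile_inventory) holds — reconcile_inventory is obligatory. None of the other listed options is made obligatory by any chain of premises.

reconcile_inventory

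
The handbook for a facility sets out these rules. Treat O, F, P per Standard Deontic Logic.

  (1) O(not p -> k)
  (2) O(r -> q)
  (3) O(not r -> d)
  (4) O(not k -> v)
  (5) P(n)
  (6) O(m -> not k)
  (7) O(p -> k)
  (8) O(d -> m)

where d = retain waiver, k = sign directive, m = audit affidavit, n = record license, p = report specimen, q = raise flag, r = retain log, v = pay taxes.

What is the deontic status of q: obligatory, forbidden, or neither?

Premises 1 and 7 cover both cases: O(not p -> k) and O(p -> k). Since not p ∨ p is a tautology, O(k) follows.
Premise 6 is O(m -> not k); contrapositively O(k -> not m). Since O(k) holds, K gives O(not m).
Premise 8, O(d -> m), contraposes to O(not m -> not d); with O(not m) we get O(not d).
The contrapositive of premise 3 (O(not r -> d)) is O(not d -> r), and O(not d) is already established, so O(r).
From O(r) and premise 2, O(r -> q), we obtain O(q).
Premises 4, 5 do not contribute to this derivation.
Hence q is obligatory.

Obligatory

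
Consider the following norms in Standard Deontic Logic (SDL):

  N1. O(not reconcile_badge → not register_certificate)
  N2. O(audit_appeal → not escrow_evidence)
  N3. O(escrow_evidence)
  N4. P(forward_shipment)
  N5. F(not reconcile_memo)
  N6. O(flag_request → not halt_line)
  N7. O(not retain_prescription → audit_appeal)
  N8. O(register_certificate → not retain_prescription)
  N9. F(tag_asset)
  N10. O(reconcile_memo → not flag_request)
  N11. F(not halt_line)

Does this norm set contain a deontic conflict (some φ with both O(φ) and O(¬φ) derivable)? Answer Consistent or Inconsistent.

Consistent

Premise 6 is O(flag_request → not halt_line), but O(flag_request) is not derivable from the premises, so it does not yield O(not halt_line).
So O(not halt_line) is not derivable, and the apparent clash with O(halt_line) does not arise.
A world satisfying every obligation exists (e.g. audit_appeal=false, escrow_evidence=true, flag_request=false, forward_shipment=false, halt_line=true, reconcile_badge=false, reconcile_memo=true, register_certificate=false, retain_prescription=true, tag_asset=false); no atom is both obligatory and forbidden, so the set is consistent.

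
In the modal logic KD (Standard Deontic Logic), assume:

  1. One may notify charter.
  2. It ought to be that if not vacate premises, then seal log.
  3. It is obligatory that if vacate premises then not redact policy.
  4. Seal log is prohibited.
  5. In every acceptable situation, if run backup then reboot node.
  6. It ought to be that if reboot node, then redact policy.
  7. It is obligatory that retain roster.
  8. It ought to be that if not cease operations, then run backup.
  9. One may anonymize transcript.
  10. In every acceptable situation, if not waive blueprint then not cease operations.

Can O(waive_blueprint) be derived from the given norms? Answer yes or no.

Yes

Premise 4 is F(seal_log), i.e. O(¬seal_log).
The contrapositive of premise 2 (O(¬vacate_premises → seal_log)) is O(¬seal_log → vacate_premises), and O(¬seal_log) is already established, so O(vacate_premises).
Applying K to premise 3 (O(vacate_premises → ¬redact_policy)) and O(vacate_premises) yields O(¬redact_policy).
Premise 6 is O(reboot_node → redact_policy); contrapositively O(¬redact_policy → ¬reboot_node). Since O(¬redact_policy) holds, K gives O(¬reboot_node).
Premise 5 is O(run_backup → reboot_node); contrapositively O(¬reboot_node → ¬run_backup). Since O(¬reboot_node) holds, K gives O(¬run_backup).
The contrapositive of premise 8 (O(¬cease_operations → run_backup)) is O(¬run_backup → cease_operations), and O(¬run_backup) is already established, so O(cease_operations).
The contrapositive of premise 10 (O(¬waive_blueprint → ¬cease_operations)) is O(cease_operations → waive_blueprint), and O(cease_operations) is already established, so O(waive_blueprint).
Premises 1, 7, 9 do not contribute to this derivation.
So O(waive_blueprint) follows.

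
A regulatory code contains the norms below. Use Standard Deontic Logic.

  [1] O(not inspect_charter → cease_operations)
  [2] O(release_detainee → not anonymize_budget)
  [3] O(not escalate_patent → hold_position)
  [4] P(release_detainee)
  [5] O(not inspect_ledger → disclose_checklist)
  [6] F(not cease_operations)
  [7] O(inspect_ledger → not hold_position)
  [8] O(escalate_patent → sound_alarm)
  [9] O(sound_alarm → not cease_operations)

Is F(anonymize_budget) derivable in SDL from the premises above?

No

Premise 2 is O(release_detainee → not anonymize_budget), but O(release_detainee) is not derivable from the premises (the permission P(release_detainee) asserts only not O(not release_detainee), not O(release_detainee)), so it does not yield O(not anonymize_budget).
No other premise forces O(not anonymize_budget). An ideal world satisfying every premise can still have anonymize_budget true, so F(anonymize_budget) is not derivable.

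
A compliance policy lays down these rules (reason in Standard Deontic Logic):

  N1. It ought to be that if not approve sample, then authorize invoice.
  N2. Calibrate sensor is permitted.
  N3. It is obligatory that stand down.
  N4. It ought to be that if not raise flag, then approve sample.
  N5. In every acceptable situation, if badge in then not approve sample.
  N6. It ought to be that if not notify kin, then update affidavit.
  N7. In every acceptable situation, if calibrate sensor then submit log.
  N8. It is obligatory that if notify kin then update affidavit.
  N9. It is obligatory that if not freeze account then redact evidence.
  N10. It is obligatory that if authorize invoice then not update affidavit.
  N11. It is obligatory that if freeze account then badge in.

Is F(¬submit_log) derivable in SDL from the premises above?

No

Premise 7 is O(calibrate_sensor → submit_log), but O(calibrate_sensor) is not derivable from the premises (the permission P(calibrate_sensor) asserts only ¬O(¬calibrate_sensor), not O(calibrate_sensor)), so it does not yield O(submit_log).
No other premise forces O(submit_log). An ideal world satisfying every premise can still have ¬submit_log true, so F(¬submit_log) is not derivable.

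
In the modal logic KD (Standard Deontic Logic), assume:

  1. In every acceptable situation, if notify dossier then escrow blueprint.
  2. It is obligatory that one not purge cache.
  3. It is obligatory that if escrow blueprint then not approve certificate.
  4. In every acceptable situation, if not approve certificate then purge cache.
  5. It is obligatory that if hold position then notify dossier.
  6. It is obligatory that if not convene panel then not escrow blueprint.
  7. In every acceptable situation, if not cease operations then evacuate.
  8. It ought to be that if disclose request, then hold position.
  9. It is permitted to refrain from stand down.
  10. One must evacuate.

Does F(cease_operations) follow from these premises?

Premise 7 is O(¬cease_operations → evacuate); even if O(evacuate) held, inferring O(¬cease_operations) would be affirming the consequent — invalid.
No other premise forces O(¬cease_operations). An ideal world satisfying every premise can still have cease_operations true, so F(cease_operations) is not derivable.

No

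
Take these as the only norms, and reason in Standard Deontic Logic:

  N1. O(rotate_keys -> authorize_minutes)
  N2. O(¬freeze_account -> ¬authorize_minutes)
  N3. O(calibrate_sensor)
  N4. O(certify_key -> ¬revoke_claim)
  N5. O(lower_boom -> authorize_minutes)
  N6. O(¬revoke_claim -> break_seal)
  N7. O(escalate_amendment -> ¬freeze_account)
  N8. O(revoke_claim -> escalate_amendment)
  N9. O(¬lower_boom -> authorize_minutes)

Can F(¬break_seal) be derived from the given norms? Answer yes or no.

Premises 9 and 5 cover both cases: O(¬lower_boom -> authorize_minutes) and O(lower_boom -> authorize_minutes). Since ¬lower_boom ∨ lower_boom is a tautology, O(authorize_minutes) follows.
Premise 2, O(¬freeze_account -> ¬authorize_minutes), contraposes to O(authorize_minutes -> freeze_account); with O(authorize_minutes) we get O(freeze_account).
Premise 7, O(escalate_amendment -> ¬freeze_account), contraposes to O(freeze_account -> ¬escalate_amendment); with O(freeze_account) we get O(¬escalate_amendment).
Premise 8, O(revoke_claim -> escalate_amendment), contraposes to O(¬escalate_amendment -> ¬revoke_claim); with O(¬escalate_amendment) we get O(¬revoke_claim).
From O(¬revoke_claim) and premise 6, O(¬revoke_claim -> break_seal), we obtain O(break_seal).
Premises 1, 3, 4 do not contribute to this derivation.
So O(break_seal) holds, i.e. F(¬break_seal). The claim follows.

Yes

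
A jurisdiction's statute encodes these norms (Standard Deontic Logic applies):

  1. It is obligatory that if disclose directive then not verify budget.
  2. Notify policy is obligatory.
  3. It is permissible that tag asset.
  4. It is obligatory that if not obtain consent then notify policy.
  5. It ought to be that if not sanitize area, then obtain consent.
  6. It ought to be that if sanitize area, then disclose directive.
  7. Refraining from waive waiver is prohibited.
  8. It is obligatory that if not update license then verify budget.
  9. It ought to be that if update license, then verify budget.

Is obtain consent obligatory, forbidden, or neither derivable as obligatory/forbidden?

By case analysis on ¬update_license: premise 8 gives O(¬update_license → verify_budget) and premise 9 gives O(update_license → verify_budget), so O(verify_budget) either way.
Premise 1 is O(disclose_directive → ¬verify_budget); contrapositively O(verify_budget → ¬disclose_directive). Since O(verify_budget) holds, K gives O(¬disclose_directive).
The contrapositive of premise 6 (O(sanitize_area → disclose_directive)) is O(¬disclose_directive → ¬sanitize_area), and O(¬disclose_directive) is already established, so O(¬sanitize_area).
Applying K to premise 5 (O(¬sanitize_area → obtain_consent)) and O(¬sanitize_area) yields O(obtain_consent).
Premises 2, 3, 4, 7 do not contribute to this derivation.
Hence obtain_consent is obligatory.

Obligatory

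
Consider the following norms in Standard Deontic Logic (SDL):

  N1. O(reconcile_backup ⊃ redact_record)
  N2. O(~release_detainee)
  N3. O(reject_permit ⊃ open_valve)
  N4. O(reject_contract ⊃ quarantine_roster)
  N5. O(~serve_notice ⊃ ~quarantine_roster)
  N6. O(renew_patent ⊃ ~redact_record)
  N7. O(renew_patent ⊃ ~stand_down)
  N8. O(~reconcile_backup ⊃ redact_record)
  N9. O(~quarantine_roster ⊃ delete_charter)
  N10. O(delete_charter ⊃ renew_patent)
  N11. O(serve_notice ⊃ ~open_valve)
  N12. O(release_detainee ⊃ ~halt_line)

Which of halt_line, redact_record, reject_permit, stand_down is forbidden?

Premises 8 and 1 cover both cases: O(~reconcile_backup ⊃ redact_record) and O(reconcile_backup ⊃ redact_record). Since ~reconcile_backup ∨ reconcile_backup is a tautology, O(redact_record) follows.
Premise 6 is O(renew_patent ⊃ ~redact_record); contrapositively O(redact_record ⊃ ~renew_patent). Since O(redact_record) holds, K gives O(~renew_patent).
Premise 10 is O(delete_charter ⊃ renew_patent); contrapositively O(~renew_patent ⊃ ~delete_charter). Since O(~renew_patent) holds, K gives O(~delete_charter).
Premise 9 is O(~quarantine_roster ⊃ delete_charter); contrapositively O(~delete_charter ⊃ quarantine_roster). Since O(~delete_charter) holds, K gives O(quarantine_roster).
The contrapositive of premise 5 (O(~serve_notice ⊃ ~quarantine_roster)) is O(quarantine_roster ⊃ serve_notice), and O(quarantine_roster) is already established, so O(serve_notice).
Applying K to premise 11 (O(serve_notice ⊃ ~open_valve)) and O(serve_notice) yields O(~open_valve).
The contrapositive of premise 3 (O(reject_permit ⊃ open_valve)) is O(~open_valve ⊃ ~reject_permit), and O(~open_valve) is already established, so O(~reject_permit).
So O(~reject_permit) holds, i.e. reject_permit is forbidden. None of the other listed options is forbidden under the premises.

reject_permit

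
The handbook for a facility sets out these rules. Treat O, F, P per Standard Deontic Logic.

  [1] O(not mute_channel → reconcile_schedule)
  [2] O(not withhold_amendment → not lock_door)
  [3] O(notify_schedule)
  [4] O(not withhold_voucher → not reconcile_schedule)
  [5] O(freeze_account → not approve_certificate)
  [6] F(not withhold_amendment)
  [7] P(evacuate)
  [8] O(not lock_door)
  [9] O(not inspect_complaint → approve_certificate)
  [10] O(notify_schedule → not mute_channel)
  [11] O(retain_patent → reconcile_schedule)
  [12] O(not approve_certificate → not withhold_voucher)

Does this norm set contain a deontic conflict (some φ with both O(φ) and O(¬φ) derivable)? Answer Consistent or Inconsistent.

Consistent

Premise 2 is O(not withhold_amendment → not lock_door); even if O(not lock_door) held, inferring O(not withhold_amendment) would be affirming the consequent — invalid.
So O(not withhold_amendment) is not derivable, and the apparent clash with O(withhold_amendment) does not arise.
A world satisfying every obligation exists (e.g. approve_certificate=true, evacuate=false, freeze_account=false, inspect_complaint=false, lock_door=false, mute_channel=false, notify_schedule=true, reconcile_schedule=true, retain_patent=false, withhold_amendment=true, withhold_voucher=true); no atom is both obligatory and forbidden, so the set is consistent.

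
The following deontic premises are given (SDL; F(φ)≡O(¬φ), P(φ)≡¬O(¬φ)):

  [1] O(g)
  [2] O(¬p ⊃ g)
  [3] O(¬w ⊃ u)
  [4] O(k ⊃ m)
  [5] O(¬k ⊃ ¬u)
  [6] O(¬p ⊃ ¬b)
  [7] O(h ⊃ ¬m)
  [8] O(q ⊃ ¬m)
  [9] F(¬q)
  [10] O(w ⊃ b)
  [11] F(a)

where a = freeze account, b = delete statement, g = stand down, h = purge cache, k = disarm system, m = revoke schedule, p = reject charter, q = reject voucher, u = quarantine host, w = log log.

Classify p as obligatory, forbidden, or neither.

Premise 9, F(¬q), is equivalent to O(q).
With premise 8, O(q ⊃ ¬m), the K-axiom yields O(¬m).
The contrapositive of premise 4 (O(k ⊃ m)) is O(¬m ⊃ ¬k), and O(¬m) is already established, so O(¬k).
Premise 5 is O(¬k ⊃ ¬u); since O(¬k), deontic closure gives O(¬u).
Premise 3 is O(¬w ⊃ u); contrapositively O(¬u ⊃ w). Since O(¬u) holds, K gives O(w).
Premise 10 is O(w ⊃ b); since O(w), deontic closure gives O(b).
The contrapositive of premise 6 (O(¬p ⊃ ¬b)) is O(b ⊃ p), and O(b) is already established, so O(p).
Premises 1, 2, 7, 11 do not contribute to this derivation.
Hence p is obligatory.

Obligatory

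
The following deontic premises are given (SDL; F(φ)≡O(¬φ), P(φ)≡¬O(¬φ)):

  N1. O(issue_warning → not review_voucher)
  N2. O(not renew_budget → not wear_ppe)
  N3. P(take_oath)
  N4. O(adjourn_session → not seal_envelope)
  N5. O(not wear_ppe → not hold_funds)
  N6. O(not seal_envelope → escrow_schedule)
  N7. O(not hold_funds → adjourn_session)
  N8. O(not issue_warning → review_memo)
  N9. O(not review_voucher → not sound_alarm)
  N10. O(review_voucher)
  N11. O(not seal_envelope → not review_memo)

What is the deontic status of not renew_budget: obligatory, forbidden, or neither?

From premise 10 we have O(review_voucher).
The contrapositive of premise 1 (O(issue_warning → not review_voucher)) is O(review_voucher → not issue_warning), and O(review_voucher) is already established, so O(not issue_warning).
Premise 8 is O(not issue_warning → review_memo); since O(not issue_warning), deontic closure gives O(review_memo).
Premise 11, O(not seal_envelope → not review_memo), contraposes to O(review_memo → seal_envelope); with O(review_memo) we get O(seal_envelope).
Premise 4 is O(adjourn_session → not seal_envelope); contrapositively O(seal_envelope → not adjourn_session). Since O(seal_envelope) holds, K gives O(not adjourn_session).
The contrapositive of premise 7 (O(not hold_funds → adjourn_session)) is O(not adjourn_session → hold_funds), and O(not adjourn_session) is already established, so O(hold_funds).
The contrapositive of premise 5 (O(not wear_ppe → not hold_funds)) is O(hold_funds → wear_ppe), and O(hold_funds) is already established, so O(wear_ppe).
Premise 2 is O(not renew_budget → not wear_ppe); contrapositively O(wear_ppe → renew_budget). Since O(wear_ppe) holds, K gives O(renew_budget).
Premises 3, 6, 9 do not contribute to this derivation.
Thus O(renew_budget), which is F(not renew_budget): not renew_budget is forbidden.

Forbidden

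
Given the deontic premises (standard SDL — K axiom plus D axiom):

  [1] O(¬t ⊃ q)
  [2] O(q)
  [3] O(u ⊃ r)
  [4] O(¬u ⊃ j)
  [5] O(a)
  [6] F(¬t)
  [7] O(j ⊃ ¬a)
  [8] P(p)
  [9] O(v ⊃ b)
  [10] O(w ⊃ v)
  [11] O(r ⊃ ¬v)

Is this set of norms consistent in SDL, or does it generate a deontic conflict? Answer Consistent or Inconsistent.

Consistent

Premise 1 is O(¬t ⊃ q); even if O(q) held, inferring O(¬t) would be affirming the consequent — invalid.
So O(¬t) is not derivable, and the apparent clash with O(t) does not arise.
A world satisfying every obligation exists (e.g. a=true, b=false, j=false, p=false, q=true, r=true, t=true, u=true, v=false, w=false); no atom is both obligatory and forbidden, so the set is consistent.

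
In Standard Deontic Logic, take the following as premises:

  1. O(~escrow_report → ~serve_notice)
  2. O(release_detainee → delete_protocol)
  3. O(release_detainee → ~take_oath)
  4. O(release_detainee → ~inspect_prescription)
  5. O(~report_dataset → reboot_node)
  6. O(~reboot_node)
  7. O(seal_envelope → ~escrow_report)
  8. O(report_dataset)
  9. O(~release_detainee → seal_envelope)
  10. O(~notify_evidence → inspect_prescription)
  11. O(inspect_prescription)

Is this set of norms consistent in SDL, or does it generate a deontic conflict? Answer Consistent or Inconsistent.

Premise 5 is O(~report_dataset → reboot_node), but O(~report_dataset) is not derivable from the premises, so it does not yield O(reboot_node).
So O(reboot_node) is not derivable, and the apparent clash with O(~reboot_node) does not arise.
A world satisfying every obligation exists (e.g. delete_protocol=false, escrow_report=false, inspect_prescription=true, notify_evidence=false, reboot_node=false, release_detainee=false, report_dataset=true, seal_envelope=true, serve_notice=false, take_oath=false); no atom is both obligatory and forbidden, so the set is consistent.

Consistent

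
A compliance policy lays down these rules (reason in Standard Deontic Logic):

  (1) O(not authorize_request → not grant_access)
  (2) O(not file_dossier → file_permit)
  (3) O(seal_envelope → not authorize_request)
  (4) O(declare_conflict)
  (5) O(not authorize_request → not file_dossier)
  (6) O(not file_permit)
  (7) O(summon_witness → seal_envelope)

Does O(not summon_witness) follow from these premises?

Premise 6 states O(not file_permit) outright.
Premise 2, O(not file_dossier → file_permit), contraposes to O(not file_permit → file_dossier); with O(not file_permit) we get O(file_dossier).
The contrapositive of premise 5 (O(not authorize_request → not file_dossier)) is O(file_dossier → authorize_request), and O(file_dossier) is already established, so O(authorize_request).
Premise 3, O(seal_envelope → not authorize_request), contraposes to O(authorize_request → not seal_envelope); with O(authorize_request) we get O(not seal_envelope).
Premise 7, O(summon_witness → seal_envelope), contraposes to O(not seal_envelope → not summon_witness); with O(not seal_envelope) we get O(not summon_witness).
Premises 1, 4 do not contribute to this derivation.
So O(not summon_witness) follows.

Yes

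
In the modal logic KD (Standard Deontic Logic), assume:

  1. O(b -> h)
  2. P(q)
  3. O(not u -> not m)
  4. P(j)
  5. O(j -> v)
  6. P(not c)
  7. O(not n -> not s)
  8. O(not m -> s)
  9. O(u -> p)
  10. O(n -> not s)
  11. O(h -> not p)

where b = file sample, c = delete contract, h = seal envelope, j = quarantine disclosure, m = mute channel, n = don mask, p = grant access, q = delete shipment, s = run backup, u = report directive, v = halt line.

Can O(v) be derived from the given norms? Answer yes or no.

Premise 5 is O(j -> v), but O(j) is not derivable from the premises (the permission P(j) asserts only not O(not j), not O(j)), so it does not yield O(v).
No other premise forces O(v). An ideal world satisfying every premise can still have v false, so O(v) is not derivable.

No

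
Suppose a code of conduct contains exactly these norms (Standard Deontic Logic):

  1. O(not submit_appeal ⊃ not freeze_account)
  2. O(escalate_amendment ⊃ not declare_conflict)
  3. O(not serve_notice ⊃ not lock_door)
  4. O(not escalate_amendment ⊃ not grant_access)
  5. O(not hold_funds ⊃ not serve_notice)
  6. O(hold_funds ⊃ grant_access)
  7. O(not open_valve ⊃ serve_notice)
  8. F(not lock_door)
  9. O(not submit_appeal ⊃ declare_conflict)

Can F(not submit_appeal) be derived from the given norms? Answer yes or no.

Yes

F(not lock_door) at premise 8 means O(lock_door).
Premise 3, O(not serve_notice ⊃ not lock_door), contraposes to O(lock_door ⊃ serve_notice); with O(lock_door) we get O(serve_notice).
Premise 5, O(not hold_funds ⊃ not serve_notice), contraposes to O(serve_notice ⊃ hold_funds); with O(serve_notice) we get O(hold_funds).
With premise 6, O(hold_funds ⊃ grant_access), the K-axiom yields O(grant_access).
Premise 4 is O(not escalate_amendment ⊃ not grant_access); contrapositively O(grant_access ⊃ escalate_amendment). Since O(grant_access) holds, K gives O(escalate_amendment).
From O(escalate_amendment) and premise 2, O(escalate_amendment ⊃ not declare_conflict), we obtain O(not declare_conflict).
The contrapositive of premise 9 (O(not submit_appeal ⊃ declare_conflict)) is O(not declare_conflict ⊃ submit_appeal), and O(not declare_conflict) is already established, so O(submit_appeal).
Premises 1, 7 do not contribute to this derivation.
So O(submit_appeal) holds, i.e. F(not submit_appeal). The claim follows.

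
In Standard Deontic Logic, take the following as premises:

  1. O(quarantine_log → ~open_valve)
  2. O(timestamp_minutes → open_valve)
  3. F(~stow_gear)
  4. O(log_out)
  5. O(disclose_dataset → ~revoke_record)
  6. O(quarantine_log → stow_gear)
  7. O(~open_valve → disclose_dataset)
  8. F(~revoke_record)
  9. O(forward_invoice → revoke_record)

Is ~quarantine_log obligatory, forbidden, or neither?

Obligatory

Premise 8 is F(~revoke_record), i.e. O(revoke_record).
The contrapositive of premise 5 (O(disclose_dataset → ~revoke_record)) is O(revoke_record → ~disclose_dataset), and O(revoke_record) is already established, so O(~disclose_dataset).
Premise 7 is O(~open_valve → disclose_dataset); contrapositively O(~disclose_dataset → open_valve). Since O(~disclose_dataset) holds, K gives O(open_valve).
The contrapositive of premise 1 (O(quarantine_log → ~open_valve)) is O(open_valve → ~quarantine_log), and O(open_valve) is already established, so O(~quarantine_log).
Premises 2, 3, 4, 6, 9 do not contribute to this derivation.
Hence ~quarantine_log is obligatory.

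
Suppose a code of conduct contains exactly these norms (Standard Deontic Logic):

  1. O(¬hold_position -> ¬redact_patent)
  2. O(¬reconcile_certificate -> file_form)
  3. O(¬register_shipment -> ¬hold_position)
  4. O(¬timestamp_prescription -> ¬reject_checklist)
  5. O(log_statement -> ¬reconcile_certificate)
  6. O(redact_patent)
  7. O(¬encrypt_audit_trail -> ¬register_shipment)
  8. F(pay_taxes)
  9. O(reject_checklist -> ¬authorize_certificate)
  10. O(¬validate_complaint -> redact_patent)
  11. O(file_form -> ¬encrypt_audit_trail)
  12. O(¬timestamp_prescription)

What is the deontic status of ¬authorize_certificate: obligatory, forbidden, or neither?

Premise 9 is O(reject_checklist -> ¬authorize_certificate), but O(reject_checklist) is not derivable from the premises, so it does not yield O(¬authorize_certificate).
No premise or chain of K-axiom applications forces O(¬authorize_certificate), and none forces O(authorize_certificate). So ¬authorize_certificate is neither obligatory nor forbidden under these norms.

Neither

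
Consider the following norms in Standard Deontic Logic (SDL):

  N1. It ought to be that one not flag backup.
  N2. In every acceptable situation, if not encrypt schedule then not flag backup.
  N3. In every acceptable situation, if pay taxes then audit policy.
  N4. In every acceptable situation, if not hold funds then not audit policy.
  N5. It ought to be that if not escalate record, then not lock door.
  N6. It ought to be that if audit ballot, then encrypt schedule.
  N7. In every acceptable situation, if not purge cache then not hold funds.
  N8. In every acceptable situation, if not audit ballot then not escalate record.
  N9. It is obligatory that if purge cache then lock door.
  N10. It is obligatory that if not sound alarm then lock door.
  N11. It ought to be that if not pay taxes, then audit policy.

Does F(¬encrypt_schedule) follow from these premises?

Yes

By case analysis on pay_taxes: premise 3 gives O(pay_taxes → audit_policy) and premise 11 gives O(¬pay_taxes → audit_policy), so O(audit_policy) either way.
Premise 4 is O(¬hold_funds → ¬audit_policy); contrapositively O(audit_policy → hold_funds). Since O(audit_policy) holds, K gives O(hold_funds).
The contrapositive of premise 7 (O(¬purge_cache → ¬hold_funds)) is O(hold_funds → purge_cache), and O(hold_funds) is already established, so O(purge_cache).
Premise 9 is O(purge_cache → lock_door); since O(purge_cache), deontic closure gives O(lock_door).
Premise 5 is O(¬escalate_record → ¬lock_door); contrapositively O(lock_door → escalate_record). Since O(lock_door) holds, K gives O(escalate_record).
The contrapositive of premise 8 (O(¬audit_ballot → ¬escalate_record)) is O(escalate_record → audit_ballot), and O(escalate_record) is already established, so O(audit_ballot).
With premise 6, O(audit_ballot → encrypt_schedule), the K-axiom yields O(encrypt_schedule).
Premises 1, 2, 10 do not contribute to this derivation.
So O(encrypt_schedule) holds, i.e. F(¬encrypt_schedule). The claim follows.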